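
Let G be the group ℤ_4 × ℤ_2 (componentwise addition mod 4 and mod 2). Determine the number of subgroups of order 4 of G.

3

|G| = 8 and 4 | 8, so subgroups of order 4 are possible by Lagrange.
The subgroups of order 4 are: {(0,0), (0,1), (2,0), (2,1)}; {(0,0), (1,0), (2,0), (3,0)}; {(0,0), (1,1), (2,0), (3,1)}.
So G has 3 subgroups of order 4.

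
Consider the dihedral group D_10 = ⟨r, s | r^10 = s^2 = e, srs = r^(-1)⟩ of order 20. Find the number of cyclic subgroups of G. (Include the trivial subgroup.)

A cyclic subgroup of order d is generated by each of its φ(d) elements of order d, so the cyclic subgroups of order d number (#elements of order d)/φ(d).
Cyclic subgroups by order — order 1: 1; order 2: 11; order 5: 1; order 10: 1.
Total: 14.

14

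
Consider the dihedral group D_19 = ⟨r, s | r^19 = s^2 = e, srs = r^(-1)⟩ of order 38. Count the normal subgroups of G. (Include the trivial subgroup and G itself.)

G has 22 subgroups. Checking conjugation-invariance by order — order 1: 1/1 normal; order 2: 0/19 normal; order 19: 1/1 normal; order 38: 1/1 normal.
Total normal subgroups: 3.

3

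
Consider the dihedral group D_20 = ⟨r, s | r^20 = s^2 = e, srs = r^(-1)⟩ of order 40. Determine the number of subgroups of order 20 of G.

|G| = 40 and 20 | 40, so subgroups of order 20 are possible by Lagrange.
The subgroups of order 20 are: {e, r, r^2, r^3, r^4, r^5, r^6, r^7, r^8, r^9, r^10, r^11, r^12, r^13, r^14, r^15, r^16, r^17, r^18, r^19}; {e, r^2, r^4, r^6, r^8, r^10, r^12, r^14, r^16, r^18, s, r^2s, r^4s, r^6s, r^8s, r^10s, r^12s, r^14s, r^16s, r^18s}; {e, r^2, r^4, r^6, r^8, r^10, r^12, r^14, r^16, r^18, rs, r^3s, r^5s, r^7s, r^9s, r^11s, r^13s, r^15s, r^17s, r^19s}.
So G has 3 subgroups of order 20.

3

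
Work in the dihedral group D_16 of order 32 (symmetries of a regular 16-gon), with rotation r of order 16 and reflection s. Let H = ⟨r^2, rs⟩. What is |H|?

|⟨r^2⟩| = 8 and |⟨rs⟩| = 2, so |H| is a multiple of lcm(8, 2) = 8 and divides |G| = 32.
Closing under the operation: H = {e, r^2, r^4, r^6, r^8, r^10, r^12, r^14, rs, r^3s, r^5s, r^7s, r^9s, r^11s, r^13s, r^15s}, so |H| = 16.

16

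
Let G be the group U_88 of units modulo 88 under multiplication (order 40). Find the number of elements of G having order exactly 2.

The elements of order 2 are: 21, 23, 43, 45, 65, 67, 87.
That's 7.

7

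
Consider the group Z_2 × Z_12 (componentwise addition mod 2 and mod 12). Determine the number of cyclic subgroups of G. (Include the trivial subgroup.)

12

A cyclic subgroup of order d is generated by each of its φ(d) elements of order d, so the cyclic subgroups of order d number (#elements of order d)/φ(d).
Cyclic subgroups by order — order 1: 1; order 2: 3; order 3: 1; order 4: 2; order 6: 3; order 12: 2.
Total: 12.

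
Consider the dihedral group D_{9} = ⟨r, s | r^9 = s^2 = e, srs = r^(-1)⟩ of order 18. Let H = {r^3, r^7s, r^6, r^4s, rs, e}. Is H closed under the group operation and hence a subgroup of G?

|H| = 6 divides |G| = 18, consistent with Lagrange.
H contains the identity, every element's inverse is in H, and H is closed under ·: it is a subgroup.

Yes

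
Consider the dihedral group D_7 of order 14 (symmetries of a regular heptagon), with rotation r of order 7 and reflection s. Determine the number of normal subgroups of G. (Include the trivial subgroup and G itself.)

3

G has 10 subgroups. Checking conjugation-invariance by order — order 1: 1/1 normal; order 2: 0/7 normal; order 7: 1/1 normal; order 14: 1/1 normal.
Total normal subgroups: 3.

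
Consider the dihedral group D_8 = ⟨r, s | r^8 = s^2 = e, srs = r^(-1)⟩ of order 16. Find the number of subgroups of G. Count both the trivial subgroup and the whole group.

19

|G| = 16, so by Lagrange every subgroup order divides 16. Divisors: 1, 2, 4, 8, 16.
Subgroups by order — order 1: 1; order 2: 9; order 4: 5; order 8: 3; order 16: 1.
Total: 1 + 9 + 5 + 3 + 1 = 19.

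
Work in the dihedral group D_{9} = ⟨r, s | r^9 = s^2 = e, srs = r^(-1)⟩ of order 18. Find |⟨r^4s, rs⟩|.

|⟨r^4s⟩| = 2 and |⟨rs⟩| = 2, so |H| is a multiple of lcm(2, 2) = 2 and divides |G| = 18.
Closing under the operation: H = {e, r^3, r^6, rs, r^4s, r^7s}, so |H| = 6.

6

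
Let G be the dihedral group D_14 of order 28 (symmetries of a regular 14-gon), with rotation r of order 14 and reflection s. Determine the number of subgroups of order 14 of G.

|G| = 28 and 14 | 28, so subgroups of order 14 are possible by Lagrange.
The subgroups of order 14 are: {e, r, r^2, r^3, r^4, r^5, r^6, r^7, r^8, r^9, r^10, r^11, r^12, r^13}; {e, r^2, r^4, r^6, r^8, r^10, r^12, s, r^2s, r^4s, r^6s, r^8s, r^10s, r^12s}; {e, r^2, r^4, r^6, r^8, r^10, r^12, rs, r^3s, r^5s, r^7s, r^9s, r^11s, r^13s}.
So G has 3 subgroups of order 14.

3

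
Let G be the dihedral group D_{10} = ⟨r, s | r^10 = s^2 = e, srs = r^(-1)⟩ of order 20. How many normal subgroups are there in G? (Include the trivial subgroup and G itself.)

7

G has 22 subgroups. Checking conjugation-invariance by order — order 1: 1/1 normal; order 2: 1/11 normal; order 4: 0/5 normal; order 5: 1/1 normal; order 10: 3/3 normal; order 20: 1/1 normal.
Total normal subgroups: 7.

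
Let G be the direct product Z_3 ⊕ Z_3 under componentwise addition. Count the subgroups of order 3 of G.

|G| = 9 and 3 | 9, so subgroups of order 3 are possible by Lagrange.
The subgroups of order 3 are: {(0,0), (0,1), (0,2)}; {(0,0), (1,0), (2,0)}; {(0,0), (1,1), (2,2)}; {(0,0), (1,2), (2,1)}.
So G has 4 subgroups of order 3.

4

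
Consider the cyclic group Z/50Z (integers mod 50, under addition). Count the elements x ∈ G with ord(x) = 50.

20

In a cyclic group of order 50, the number of elements of order d (for d | 50) is φ(d).
φ(50) = 20.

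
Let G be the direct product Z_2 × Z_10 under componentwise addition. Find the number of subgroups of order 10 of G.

3

|G| = 20 and 10 | 20, so subgroups of order 10 are possible by Lagrange.
The subgroups of order 10 are: {(0,0), (0,1), (0,2), (0,3), (0,4), (0,5), (0,6), (0,7), (0,8), (0,9)}; {(0,0), (0,2), (0,4), (0,6), (0,8), (1,0), (1,2), (1,4), (1,6), (1,8)}; {(0,0), (0,2), (0,4), (0,6), (0,8), (1,1), (1,3), (1,5), (1,7), (1,9)}.
So G has 3 subgroups of order 10.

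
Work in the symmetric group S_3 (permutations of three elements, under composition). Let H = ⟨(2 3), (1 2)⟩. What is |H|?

|⟨(2 3)⟩| = 2 and |⟨(1 2)⟩| = 2, so |H| is a multiple of lcm(2, 2) = 2 and divides |G| = 6.
Closing {(2 3), (1 2)} under the group operation gives all of G, so |H| = 6.

6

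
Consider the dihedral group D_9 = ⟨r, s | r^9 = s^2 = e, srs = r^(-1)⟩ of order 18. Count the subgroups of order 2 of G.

9

|G| = 18 and 2 | 18, so subgroups of order 2 are possible by Lagrange.
The subgroups of order 2 are: {e, r^2s}; {e, r^3s}; {e, r^4s}; {e, r^5s}; … (9 in all).
So G has 9 subgroups of order 2.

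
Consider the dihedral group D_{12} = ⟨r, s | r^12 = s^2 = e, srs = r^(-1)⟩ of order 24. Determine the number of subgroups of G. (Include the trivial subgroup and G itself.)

34

|G| = 24, so by Lagrange every subgroup order divides 24. Divisors: 1, 2, 3, 4, 6, 8, 12, 24.
Subgroups by order — order 1: 1; order 2: 13; order 3: 1; order 4: 7; order 6: 5; order 8: 3; order 12: 3; order 24: 1.
Total: 1 + 13 + 1 + 7 + 5 + 3 + 3 + 1 = 34.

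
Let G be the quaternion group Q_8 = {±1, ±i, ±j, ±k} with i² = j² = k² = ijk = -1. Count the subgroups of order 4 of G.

3

|G| = 8 and 4 | 8, so subgroups of order 4 are possible by Lagrange.
The subgroups of order 4 are: {1, -1, i, -i}; {1, -1, j, -j}; {1, -1, k, -k}.
So G has 3 subgroups of order 4.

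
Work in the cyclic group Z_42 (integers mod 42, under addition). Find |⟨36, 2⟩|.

21

|⟨36⟩| = 7 and |⟨2⟩| = 21, so |H| is a multiple of lcm(7, 21) = 21 and divides |G| = 42.
Closing under the operation: H = {0, 2, 4, 6, 8, 10, 12, 14, 16, 18, 20, 22, 24, 26, 28, 30, 32, 34, 36, 38, 40}, so |H| = 21.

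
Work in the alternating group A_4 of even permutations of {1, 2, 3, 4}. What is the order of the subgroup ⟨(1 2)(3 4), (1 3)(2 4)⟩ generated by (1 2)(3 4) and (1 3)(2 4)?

4

|⟨(1 2)(3 4)⟩| = 2 and |⟨(1 3)(2 4)⟩| = 2, so |H| is a multiple of lcm(2, 2) = 2 and divides |G| = 12.
Closing under the operation: H = {e, (1 2)(3 4), (1 3)(2 4), (1 4)(2 3)}, so |H| = 4.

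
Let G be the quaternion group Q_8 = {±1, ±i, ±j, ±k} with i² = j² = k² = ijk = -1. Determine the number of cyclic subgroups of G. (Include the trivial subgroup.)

Each element a generates a cyclic subgroup ⟨a⟩; distinct elements may generate the same one (a cyclic group of order d has φ(d) generators).
Cyclic subgroups by order — order 1: 1; order 2: 1; order 4: 3.
Total: 5.

5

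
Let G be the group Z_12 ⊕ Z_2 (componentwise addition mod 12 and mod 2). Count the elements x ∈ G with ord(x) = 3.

2

An element (a,b) has order lcm(ord(a), ord(b)); count pairs with lcm equal to 3.
Enumerating gives 2 such elements.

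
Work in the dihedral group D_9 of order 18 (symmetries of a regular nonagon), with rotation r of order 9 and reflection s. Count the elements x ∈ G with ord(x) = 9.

6

The elements of order 9 are: r, r^2, r^4, r^5, r^7, r^8.
That's 6.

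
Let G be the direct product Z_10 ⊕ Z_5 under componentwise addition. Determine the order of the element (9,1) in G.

10

The order of (9,1) in Z_10 × Z_5 is lcm(ord(9) in Z_10, ord(1) in Z_5).
ord(9) = 10 and ord(1) = 5, so |⟨(9,1)⟩| = lcm(10, 5) = 10.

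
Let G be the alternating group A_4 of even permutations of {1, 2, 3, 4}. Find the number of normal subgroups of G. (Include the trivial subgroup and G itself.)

G has 10 subgroups. Checking conjugation-invariance by order — order 1: 1/1 normal; order 2: 0/3 normal; order 3: 0/4 normal; order 4: 1/1 normal; order 12: 1/1 normal.
Total normal subgroups: 3.

3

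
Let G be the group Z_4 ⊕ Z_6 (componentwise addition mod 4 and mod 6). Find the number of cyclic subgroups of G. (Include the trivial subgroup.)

12

Group the elements of G by the cyclic subgroup they generate; each cyclic subgroup of order d accounts for φ(d) elements.
Cyclic subgroups by order — order 1: 1; order 2: 3; order 3: 1; order 4: 2; order 6: 3; order 12: 2.
Total: 12.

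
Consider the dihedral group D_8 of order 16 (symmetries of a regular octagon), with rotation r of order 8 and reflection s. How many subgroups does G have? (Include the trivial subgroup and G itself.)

|G| = 16, so by Lagrange every subgroup order divides 16. Divisors: 1, 2, 4, 8, 16.
Subgroups by order — order 1: 1; order 2: 9; order 4: 5; order 8: 3; order 16: 1.
Total: 1 + 9 + 5 + 3 + 1 = 19.

19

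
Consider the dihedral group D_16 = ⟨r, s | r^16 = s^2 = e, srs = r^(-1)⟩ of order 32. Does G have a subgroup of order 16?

Yes

16 | 32. A subgroup of order 16 is {e, r, r^2, r^3, r^4, r^5, r^6, r^7, r^8, r^9, r^10, r^11, r^12, r^13, r^14, r^15}.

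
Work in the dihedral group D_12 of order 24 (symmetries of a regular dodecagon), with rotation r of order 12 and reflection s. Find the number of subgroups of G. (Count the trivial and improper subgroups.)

|G| = 24, so by Lagrange every subgroup order divides 24. Divisors: 1, 2, 3, 4, 6, 8, 12, 24.
Subgroups by order — order 1: 1; order 2: 13; order 3: 1; order 4: 7; order 6: 5; order 8: 3; order 12: 3; order 24: 1.
Total: 1 + 13 + 1 + 7 + 5 + 3 + 3 + 1 = 34.

34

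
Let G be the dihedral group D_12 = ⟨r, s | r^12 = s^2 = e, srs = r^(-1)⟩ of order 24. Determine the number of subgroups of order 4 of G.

7

|G| = 24 and 4 | 24, so subgroups of order 4 are possible by Lagrange.
The subgroups of order 4 are: {e, r^6, r^4s, r^10s}; {e, r^6, r^5s, r^11s}; {e, r^6, r^2s, r^8s}; {e, r^3, r^6, r^9}; … (7 in all).
So G has 7 subgroups of order 4.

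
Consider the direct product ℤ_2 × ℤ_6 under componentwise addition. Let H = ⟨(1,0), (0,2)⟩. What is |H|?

6

|⟨(1,0)⟩| = 2 and |⟨(0,2)⟩| = 3, so |H| is a multiple of lcm(2, 3) = 6 and divides |G| = 12.
Closing under the operation: H = {(0,0), (0,2), (0,4), (1,0), (1,2), (1,4)}, so |H| = 6.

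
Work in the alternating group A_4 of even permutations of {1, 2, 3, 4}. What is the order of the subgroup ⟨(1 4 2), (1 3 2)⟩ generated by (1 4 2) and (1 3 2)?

12

|⟨(1 4 2)⟩| = 3 and |⟨(1 3 2)⟩| = 3, so |H| is a multiple of lcm(3, 3) = 3 and divides |G| = 12.
Closing {(1 4 2), (1 3 2)} under the group operation gives all of G, so |H| = 12.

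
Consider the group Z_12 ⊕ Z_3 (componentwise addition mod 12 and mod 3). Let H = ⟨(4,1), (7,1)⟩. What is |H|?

12

|⟨(4,1)⟩| = 3 and |⟨(7,1)⟩| = 12, so |H| is a multiple of lcm(3, 12) = 12 and divides |G| = 36.
Closing under the operation: H = {(0,0), (1,1), (2,2), (3,0), (4,1), (5,2), (6,0), (7,1), (8,2), (9,0), (10,1), (11,2)}, so |H| = 12.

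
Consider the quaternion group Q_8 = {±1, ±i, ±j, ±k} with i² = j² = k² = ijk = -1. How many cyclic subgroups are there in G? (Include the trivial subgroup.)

A cyclic subgroup of order d is generated by each of its φ(d) elements of order d, so the cyclic subgroups of order d number (#elements of order d)/φ(d).
Cyclic subgroups by order — order 1: 1; order 2: 1; order 4: 3.
Total: 5.

5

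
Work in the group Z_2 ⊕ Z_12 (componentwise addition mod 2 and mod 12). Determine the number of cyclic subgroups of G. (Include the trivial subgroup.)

Each element a generates a cyclic subgroup ⟨a⟩; distinct elements may generate the same one (a cyclic group of order d has φ(d) generators).
Cyclic subgroups by order — order 1: 1; order 2: 3; order 3: 1; order 4: 2; order 6: 3; order 12: 2.
Total: 12.

12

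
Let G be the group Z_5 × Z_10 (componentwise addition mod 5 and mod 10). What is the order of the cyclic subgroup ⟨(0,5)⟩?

2

The order of (0,5) in Z_5 × Z_10 is lcm(ord(0) in Z_5, ord(5) in Z_10).
ord(0) = 1 and ord(5) = 2, so |⟨(0,5)⟩| = lcm(1, 2) = 2.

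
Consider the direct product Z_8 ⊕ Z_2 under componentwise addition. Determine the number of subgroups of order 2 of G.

3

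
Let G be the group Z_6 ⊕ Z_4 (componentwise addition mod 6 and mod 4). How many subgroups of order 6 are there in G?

3

|G| = 24 and 6 | 24, so subgroups of order 6 are possible by Lagrange.
The subgroups of order 6 are: {(0,0), (0,2), (2,0), (2,2), (4,0), (4,2)}; {(0,0), (1,0), (2,0), (3,0), (4,0), (5,0)}; {(0,0), (1,2), (2,0), (3,2), (4,0), (5,2)}.
So G has 3 subgroups of order 6.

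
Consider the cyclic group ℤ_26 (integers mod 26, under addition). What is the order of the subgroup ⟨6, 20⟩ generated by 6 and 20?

|⟨6⟩| = 13 and |⟨20⟩| = 13, so |H| is a multiple of lcm(13, 13) = 13 and divides |G| = 26.
Closing under the operation: H = {0, 2, 4, 6, 8, 10, 12, 14, 16, 18, 20, 22, 24}, so |H| = 13.

13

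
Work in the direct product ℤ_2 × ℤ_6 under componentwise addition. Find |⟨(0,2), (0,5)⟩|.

|⟨(0,2)⟩| = 3 and |⟨(0,5)⟩| = 6, so |H| is a multiple of lcm(3, 6) = 6 and divides |G| = 12.
Closing under the operation: H = {(0,0), (0,1), (0,2), (0,3), (0,4), (0,5)}, so |H| = 6.

6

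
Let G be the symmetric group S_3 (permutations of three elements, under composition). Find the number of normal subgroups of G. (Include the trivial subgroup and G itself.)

G has 6 subgroups. Checking conjugation-invariance by order — order 1: 1/1 normal; order 2: 0/3 normal; order 3: 1/1 normal; order 6: 1/1 normal.
Total normal subgroups: 3.

3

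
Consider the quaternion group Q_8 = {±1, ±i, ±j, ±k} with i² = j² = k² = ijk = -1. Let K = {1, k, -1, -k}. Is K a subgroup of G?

|K| = 4 divides |G| = 8, consistent with Lagrange.
K contains the identity, every element's inverse is in K, and K is closed under ·: it is a subgroup.
In fact K = ⟨-k⟩.

Yes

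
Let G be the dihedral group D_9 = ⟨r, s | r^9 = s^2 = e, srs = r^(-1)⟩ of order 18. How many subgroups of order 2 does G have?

|G| = 18 and 2 | 18, so subgroups of order 2 are possible by Lagrange.
The subgroups of order 2 are: {e, r^2s}; {e, r^3s}; {e, r^4s}; {e, r^5s}; … (9 in all).
So G has 9 subgroups of order 2.

9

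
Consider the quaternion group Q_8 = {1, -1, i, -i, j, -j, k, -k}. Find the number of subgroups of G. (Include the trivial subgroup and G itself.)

|G| = 8, so by Lagrange every subgroup order divides 8. Divisors: 1, 2, 4, 8.
Subgroups by order — order 1: 1; order 2: 1; order 4: 3; order 8: 1.
Total: 1 + 1 + 3 + 1 = 6.

6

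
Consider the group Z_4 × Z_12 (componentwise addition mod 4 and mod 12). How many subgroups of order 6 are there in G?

3

|G| = 48 and 6 | 48, so subgroups of order 6 are possible by Lagrange.
The subgroups of order 6 are: {(0,0), (0,2), (0,4), (0,6), (0,8), (0,10)}; {(0,0), (0,4), (0,8), (2,0), (2,4), (2,8)}; {(0,0), (0,4), (0,8), (2,2), (2,6), (2,10)}.
So G has 3 subgroups of order 6.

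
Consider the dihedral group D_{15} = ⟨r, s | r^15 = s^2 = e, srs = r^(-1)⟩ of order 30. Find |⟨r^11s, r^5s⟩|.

10

|⟨r^11s⟩| = 2 and |⟨r^5s⟩| = 2, so |H| is a multiple of lcm(2, 2) = 2 and divides |G| = 30.
Closing under the operation: H = {e, r^3, r^6, r^9, r^12, r^2s, r^5s, r^8s, r^11s, r^14s}, so |H| = 10.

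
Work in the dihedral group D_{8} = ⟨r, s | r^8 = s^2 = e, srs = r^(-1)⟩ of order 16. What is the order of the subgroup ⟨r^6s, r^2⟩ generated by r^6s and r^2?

8

|⟨r^6s⟩| = 2 and |⟨r^2⟩| = 4, so |H| is a multiple of lcm(2, 4) = 4 and divides |G| = 16.
Closing under the operation: H = {e, r^2, r^4, r^6, s, r^2s, r^4s, r^6s}, so |H| = 8.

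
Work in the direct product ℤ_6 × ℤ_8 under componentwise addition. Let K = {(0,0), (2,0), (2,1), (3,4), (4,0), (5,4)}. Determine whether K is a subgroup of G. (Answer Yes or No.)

(2,1) ∈ K but its inverse (4,7) ∉ K, so K is not a subgroup.

No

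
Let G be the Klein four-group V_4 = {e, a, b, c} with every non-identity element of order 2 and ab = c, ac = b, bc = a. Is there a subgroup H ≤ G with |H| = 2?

Yes

2 | 4. A subgroup of order 2 is {e, a}.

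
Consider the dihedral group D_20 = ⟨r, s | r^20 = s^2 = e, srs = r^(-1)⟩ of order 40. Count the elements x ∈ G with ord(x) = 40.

0

No element of G has order 40 (even though 40 | 40).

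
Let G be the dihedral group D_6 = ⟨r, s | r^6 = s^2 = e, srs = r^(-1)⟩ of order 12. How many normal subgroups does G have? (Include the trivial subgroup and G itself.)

7

G has 16 subgroups. Checking conjugation-invariance by order — order 1: 1/1 normal; order 2: 1/7 normal; order 3: 1/1 normal; order 4: 0/3 normal; order 6: 3/3 normal; order 12: 1/1 normal.
Total normal subgroups: 7.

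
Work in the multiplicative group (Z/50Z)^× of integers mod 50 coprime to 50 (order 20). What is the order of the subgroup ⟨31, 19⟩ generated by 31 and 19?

|⟨31⟩| = 5 and |⟨19⟩| = 10, so |H| is a multiple of lcm(5, 10) = 10 and divides |G| = 20.
Closing under the operation: H = {1, 9, 11, 19, 21, 29, 31, 39, 41, 49}, so |H| = 10.

10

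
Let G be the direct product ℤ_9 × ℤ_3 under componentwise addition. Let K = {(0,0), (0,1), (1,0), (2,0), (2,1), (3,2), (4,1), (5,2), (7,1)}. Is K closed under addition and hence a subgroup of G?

No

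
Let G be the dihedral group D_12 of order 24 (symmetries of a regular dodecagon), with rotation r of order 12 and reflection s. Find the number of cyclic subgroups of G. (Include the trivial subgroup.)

Group the elements of G by the cyclic subgroup they generate; each cyclic subgroup of order d accounts for φ(d) elements.
Cyclic subgroups by order — order 1: 1; order 2: 13; order 3: 1; order 4: 1; order 6: 1; order 12: 1.
Total: 18.

18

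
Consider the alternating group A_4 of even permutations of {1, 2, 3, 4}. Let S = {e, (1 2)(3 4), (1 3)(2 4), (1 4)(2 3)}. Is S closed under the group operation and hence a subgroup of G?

Yes

|S| = 4 divides |G| = 12, consistent with Lagrange.
S contains the identity, every element's inverse is in S, and S is closed under ∘: it is a subgroup.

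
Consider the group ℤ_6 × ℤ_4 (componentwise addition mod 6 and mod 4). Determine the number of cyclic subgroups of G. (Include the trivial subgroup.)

Group the elements of G by the cyclic subgroup they generate; each cyclic subgroup of order d accounts for φ(d) elements.
Cyclic subgroups by order — order 1: 1; order 2: 3; order 3: 1; order 4: 2; order 6: 3; order 12: 2.
Total: 12.

12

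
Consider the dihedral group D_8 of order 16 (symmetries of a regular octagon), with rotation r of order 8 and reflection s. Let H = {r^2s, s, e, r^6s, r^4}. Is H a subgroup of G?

No

|H| = 5 does not divide |G| = 16, so by Lagrange H is not a subgroup.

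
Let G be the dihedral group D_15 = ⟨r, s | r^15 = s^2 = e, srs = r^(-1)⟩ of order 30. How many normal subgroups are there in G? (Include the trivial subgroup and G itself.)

G has 28 subgroups. Checking conjugation-invariance by order — order 1: 1/1 normal; order 2: 0/15 normal; order 3: 1/1 normal; order 5: 1/1 normal; order 6: 0/5 normal; order 10: 0/3 normal; order 15: 1/1 normal; order 30: 1/1 normal.
Total normal subgroups: 5.

5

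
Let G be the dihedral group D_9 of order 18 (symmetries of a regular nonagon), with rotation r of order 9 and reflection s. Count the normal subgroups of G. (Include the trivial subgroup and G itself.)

4

G has 16 subgroups. Checking conjugation-invariance by order — order 1: 1/1 normal; order 2: 0/9 normal; order 3: 1/1 normal; order 6: 0/3 normal; order 9: 1/1 normal; order 18: 1/1 normal.
Total normal subgroups: 4.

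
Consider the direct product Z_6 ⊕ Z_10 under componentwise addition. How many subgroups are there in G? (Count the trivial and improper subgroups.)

|G| = 60, so by Lagrange every subgroup order divides 60. Divisors: 1, 2, 3, 4, 5, 6, 10, 12, 15, 20, 30, 60.
Subgroups by order — order 1: 1; order 2: 3; order 3: 1; order 4: 1; order 5: 1; order 6: 3; order 10: 3; order 12: 1; order 15: 1; order 20: 1; order 30: 3; order 60: 1.
Total: 1 + 3 + 1 + 1 + 1 + 3 + 3 + 1 + 1 + 1 + 3 + 1 = 20.

20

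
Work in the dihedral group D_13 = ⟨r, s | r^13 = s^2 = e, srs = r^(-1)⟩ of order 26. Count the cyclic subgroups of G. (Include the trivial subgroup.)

A cyclic subgroup of order d is generated by each of its φ(d) elements of order d, so the cyclic subgroups of order d number (#elements of order d)/φ(d).
Cyclic subgroups by order — order 1: 1; order 2: 13; order 13: 1.
Total: 15.

15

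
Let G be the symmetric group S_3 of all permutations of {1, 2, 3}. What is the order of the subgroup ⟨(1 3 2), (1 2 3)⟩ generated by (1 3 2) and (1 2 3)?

|⟨(1 3 2)⟩| = 3 and |⟨(1 2 3)⟩| = 3, so |H| is a multiple of lcm(3, 3) = 3 and divides |G| = 6.
Closing under the operation: H = {e, (1 2 3), (1 3 2)}, so |H| = 3.

3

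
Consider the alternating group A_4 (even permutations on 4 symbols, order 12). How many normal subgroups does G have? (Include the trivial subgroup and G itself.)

3

G has 10 subgroups. Checking conjugation-invariance by order — order 1: 1/1 normal; order 2: 0/3 normal; order 3: 0/4 normal; order 4: 1/1 normal; order 12: 1/1 normal.
Total normal subgroups: 3.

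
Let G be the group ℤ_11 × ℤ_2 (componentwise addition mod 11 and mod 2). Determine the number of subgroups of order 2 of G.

1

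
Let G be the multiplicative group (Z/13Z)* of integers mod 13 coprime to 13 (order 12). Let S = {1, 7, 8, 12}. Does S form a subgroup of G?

No

7 ∈ S but its inverse 2 ∉ S, so S is not a subgroup.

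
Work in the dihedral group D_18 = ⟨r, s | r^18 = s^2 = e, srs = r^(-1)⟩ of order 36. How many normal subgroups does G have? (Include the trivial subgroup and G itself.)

9

G has 45 subgroups. Checking conjugation-invariance by order — order 1: 1/1 normal; order 2: 1/19 normal; order 3: 1/1 normal; order 4: 0/9 normal; order 6: 1/7 normal; order 9: 1/1 normal; order 12: 0/3 normal; order 18: 3/3 normal; order 36: 1/1 normal.
Total normal subgroups: 9.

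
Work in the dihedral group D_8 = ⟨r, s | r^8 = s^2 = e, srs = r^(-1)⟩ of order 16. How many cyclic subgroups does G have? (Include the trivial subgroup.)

Each element a generates a cyclic subgroup ⟨a⟩; distinct elements may generate the same one (a cyclic group of order d has φ(d) generators).
Cyclic subgroups by order — order 1: 1; order 2: 9; order 4: 1; order 8: 1.
Total: 12.

12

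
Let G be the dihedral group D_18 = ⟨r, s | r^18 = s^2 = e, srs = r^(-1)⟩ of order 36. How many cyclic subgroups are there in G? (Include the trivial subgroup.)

24

Each element a generates a cyclic subgroup ⟨a⟩; distinct elements may generate the same one (a cyclic group of order d has φ(d) generators).
Cyclic subgroups by order — order 1: 1; order 2: 19; order 3: 1; order 6: 1; order 9: 1; order 18: 1.
Total: 24.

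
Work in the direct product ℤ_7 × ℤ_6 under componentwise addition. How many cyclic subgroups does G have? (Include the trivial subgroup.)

8

Group the elements of G by the cyclic subgroup they generate; each cyclic subgroup of order d accounts for φ(d) elements.
Cyclic subgroups by order — order 1: 1; order 2: 1; order 3: 1; order 6: 1; order 7: 1; order 14: 1; order 21: 1; order 42: 1.
Total: 8.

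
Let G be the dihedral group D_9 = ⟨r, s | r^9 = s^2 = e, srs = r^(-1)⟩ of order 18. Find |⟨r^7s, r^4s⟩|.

6

|⟨r^7s⟩| = 2 and |⟨r^4s⟩| = 2, so |H| is a multiple of lcm(2, 2) = 2 and divides |G| = 18.
Closing under the operation: H = {e, r^3, r^6, rs, r^4s, r^7s}, so |H| = 6.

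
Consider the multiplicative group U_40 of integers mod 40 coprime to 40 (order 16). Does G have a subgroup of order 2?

2 | 16. A subgroup of order 2 is {1, 11}.

Yes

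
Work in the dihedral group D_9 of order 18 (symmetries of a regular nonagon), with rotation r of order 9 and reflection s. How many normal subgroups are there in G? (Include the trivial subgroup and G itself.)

G has 16 subgroups. Checking conjugation-invariance by order — order 1: 1/1 normal; order 2: 0/9 normal; order 3: 1/1 normal; order 6: 0/3 normal; order 9: 1/1 normal; order 18: 1/1 normal.
Total normal subgroups: 4.

4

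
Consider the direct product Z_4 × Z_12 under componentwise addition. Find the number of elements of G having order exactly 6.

An element (a,b) has order lcm(ord(a), ord(b)); count pairs with lcm equal to 6.
Enumerating gives 6 such elements.

6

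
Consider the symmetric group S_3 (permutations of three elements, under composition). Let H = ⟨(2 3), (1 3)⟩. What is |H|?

|⟨(2 3)⟩| = 2 and |⟨(1 3)⟩| = 2, so |H| is a multiple of lcm(2, 2) = 2 and divides |G| = 6.
Closing {(2 3), (1 3)} under the group operation gives all of G, so |H| = 6.

6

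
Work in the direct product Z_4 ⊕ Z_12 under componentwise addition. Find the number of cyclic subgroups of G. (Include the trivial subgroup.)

20

A cyclic subgroup of order d is generated by each of its φ(d) elements of order d, so the cyclic subgroups of order d number (#elements of order d)/φ(d).
Cyclic subgroups by order — order 1: 1; order 2: 3; order 3: 1; order 4: 6; order 6: 3; order 12: 6.
Total: 20.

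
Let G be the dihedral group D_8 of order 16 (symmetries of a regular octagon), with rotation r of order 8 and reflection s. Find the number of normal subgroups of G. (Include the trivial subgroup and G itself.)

G has 19 subgroups. Checking conjugation-invariance by order — order 1: 1/1 normal; order 2: 1/9 normal; order 4: 1/5 normal; order 8: 3/3 normal; order 16: 1/1 normal.
Total normal subgroups: 7.

7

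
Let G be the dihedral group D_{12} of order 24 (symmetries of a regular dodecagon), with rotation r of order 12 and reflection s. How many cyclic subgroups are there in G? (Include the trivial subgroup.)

18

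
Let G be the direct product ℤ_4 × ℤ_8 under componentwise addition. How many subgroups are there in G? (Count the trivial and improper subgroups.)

|G| = 32, so by Lagrange every subgroup order divides 32. Divisors: 1, 2, 4, 8, 16, 32.
Subgroups by order — order 1: 1; order 2: 3; order 4: 7; order 8: 7; order 16: 3; order 32: 1.
Total: 1 + 3 + 7 + 7 + 3 + 1 = 22.

22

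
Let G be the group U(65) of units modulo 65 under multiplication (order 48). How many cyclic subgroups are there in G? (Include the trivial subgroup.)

20

Each element a generates a cyclic subgroup ⟨a⟩; distinct elements may generate the same one (a cyclic group of order d has φ(d) generators).
Cyclic subgroups by order — order 1: 1; order 2: 3; order 3: 1; order 4: 6; order 6: 3; order 12: 6.
Total: 20.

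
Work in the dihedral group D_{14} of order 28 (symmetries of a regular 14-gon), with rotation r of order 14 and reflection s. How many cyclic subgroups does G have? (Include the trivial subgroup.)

18

Each element a generates a cyclic subgroup ⟨a⟩; distinct elements may generate the same one (a cyclic group of order d has φ(d) generators).
Cyclic subgroups by order — order 1: 1; order 2: 15; order 7: 1; order 14: 1.
Total: 18.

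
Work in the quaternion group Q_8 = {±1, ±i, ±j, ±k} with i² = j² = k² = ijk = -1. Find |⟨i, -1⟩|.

|⟨i⟩| = 4 and |⟨-1⟩| = 2, so |H| is a multiple of lcm(4, 2) = 4 and divides |G| = 8.
Closing under the operation: H = {1, -1, i, -i}, so |H| = 4.

4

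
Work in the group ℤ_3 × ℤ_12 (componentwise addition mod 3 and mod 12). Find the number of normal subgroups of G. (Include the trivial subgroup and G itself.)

G is abelian, so every subgroup is normal.
G has 18 subgroups in total, hence 18 normal subgroups.

18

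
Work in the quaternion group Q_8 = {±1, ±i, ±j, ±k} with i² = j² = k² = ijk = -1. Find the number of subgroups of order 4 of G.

|G| = 8 and 4 | 8, so subgroups of order 4 are possible by Lagrange.
The subgroups of order 4 are: {1, -1, i, -i}; {1, -1, j, -j}; {1, -1, k, -k}.
So G has 3 subgroups of order 4.

3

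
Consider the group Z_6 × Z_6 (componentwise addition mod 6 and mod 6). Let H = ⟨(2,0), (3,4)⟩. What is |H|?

18

|⟨(2,0)⟩| = 3 and |⟨(3,4)⟩| = 6, so |H| is a multiple of lcm(3, 6) = 6 and divides |G| = 36.
Closing under the operation: H = {(0,0), (0,2), (0,4), (1,0), (1,2), (1,4), (2,0), (2,2), (2,4), (3,0), (3,2), (3,4), (4,0), (4,2), (4,4), (5,0), (5,2), (5,4)}, so |H| = 18.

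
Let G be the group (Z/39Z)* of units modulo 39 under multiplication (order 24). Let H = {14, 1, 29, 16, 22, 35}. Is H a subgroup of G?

Yes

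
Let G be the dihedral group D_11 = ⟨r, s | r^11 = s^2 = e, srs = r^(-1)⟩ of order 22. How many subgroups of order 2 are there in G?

11

|G| = 22 and 2 | 22, so subgroups of order 2 are possible by Lagrange.
The subgroups of order 2 are: {e, r^10s}; {e, r^2s}; {e, r^3s}; {e, r^4s}; … (11 in all).
So G has 11 subgroups of order 2.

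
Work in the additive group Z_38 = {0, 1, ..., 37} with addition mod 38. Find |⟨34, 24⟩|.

|⟨34⟩| = 19 and |⟨24⟩| = 19, so |H| is a multiple of lcm(19, 19) = 19 and divides |G| = 38.
Closing under the operation: H = {0, 2, 4, 6, 8, 10, 12, 14, 16, 18, 20, 22, 24, 26, 28, 30, 32, 34, 36}, so |H| = 19.

19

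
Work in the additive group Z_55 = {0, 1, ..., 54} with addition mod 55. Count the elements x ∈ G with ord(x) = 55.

In a cyclic group of order 55, the number of elements of order d (for d | 55) is φ(d).
φ(55) = 40.

40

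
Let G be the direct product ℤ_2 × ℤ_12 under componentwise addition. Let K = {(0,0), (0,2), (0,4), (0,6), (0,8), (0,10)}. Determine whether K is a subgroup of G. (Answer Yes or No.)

|K| = 6 divides |G| = 24, consistent with Lagrange.
K contains the identity, every element's inverse is in K, and K is closed under +: it is a subgroup.
In fact K = ⟨(0,2)⟩.

Yes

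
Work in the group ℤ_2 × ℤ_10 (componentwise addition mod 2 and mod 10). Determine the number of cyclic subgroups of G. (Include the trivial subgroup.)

8

Group the elements of G by the cyclic subgroup they generate; each cyclic subgroup of order d accounts for φ(d) elements.
Cyclic subgroups by order — order 1: 1; order 2: 3; order 5: 1; order 10: 3.
Total: 8.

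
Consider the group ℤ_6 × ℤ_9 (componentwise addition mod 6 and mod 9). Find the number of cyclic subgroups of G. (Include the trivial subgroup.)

A cyclic subgroup of order d is generated by each of its φ(d) elements of order d, so the cyclic subgroups of order d number (#elements of order d)/φ(d).
Cyclic subgroups by order — order 1: 1; order 2: 1; order 3: 4; order 6: 4; order 9: 3; order 18: 3.
Total: 16.

16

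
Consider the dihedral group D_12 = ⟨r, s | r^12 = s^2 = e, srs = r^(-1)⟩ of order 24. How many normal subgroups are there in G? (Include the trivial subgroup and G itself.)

9

G has 34 subgroups. Checking conjugation-invariance by order — order 1: 1/1 normal; order 2: 1/13 normal; order 3: 1/1 normal; order 4: 1/7 normal; order 6: 1/5 normal; order 8: 0/3 normal; order 12: 3/3 normal; order 24: 1/1 normal.
Total normal subgroups: 9.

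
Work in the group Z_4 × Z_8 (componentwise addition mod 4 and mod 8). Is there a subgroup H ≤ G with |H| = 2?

Yes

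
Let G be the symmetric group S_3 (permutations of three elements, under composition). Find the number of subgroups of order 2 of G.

|G| = 6 and 2 | 6, so subgroups of order 2 are possible by Lagrange.
The subgroups of order 2 are: {e, (1 2)}; {e, (1 3)}; {e, (2 3)}.
So G has 3 subgroups of order 2.

3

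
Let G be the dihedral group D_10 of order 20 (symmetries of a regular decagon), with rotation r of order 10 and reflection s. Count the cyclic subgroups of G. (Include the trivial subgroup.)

Group the elements of G by the cyclic subgroup they generate; each cyclic subgroup of order d accounts for φ(d) elements.
Cyclic subgroups by order — order 1: 1; order 2: 11; order 5: 1; order 10: 1.
Total: 14.

14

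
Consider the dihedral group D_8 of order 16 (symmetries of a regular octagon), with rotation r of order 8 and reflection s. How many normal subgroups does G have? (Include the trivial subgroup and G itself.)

7

G has 19 subgroups. Checking conjugation-invariance by order — order 1: 1/1 normal; order 2: 1/9 normal; order 4: 1/5 normal; order 8: 3/3 normal; order 16: 1/1 normal.
Total normal subgroups: 7.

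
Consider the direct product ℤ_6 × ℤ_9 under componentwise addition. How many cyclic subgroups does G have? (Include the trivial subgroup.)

A cyclic subgroup of order d is generated by each of its φ(d) elements of order d, so the cyclic subgroups of order d number (#elements of order d)/φ(d).
Cyclic subgroups by order — order 1: 1; order 2: 1; order 3: 4; order 6: 4; order 9: 3; order 18: 3.
Total: 16.

16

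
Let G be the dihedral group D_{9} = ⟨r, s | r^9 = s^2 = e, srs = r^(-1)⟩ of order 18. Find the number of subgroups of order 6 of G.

3

|G| = 18 and 6 | 18, so subgroups of order 6 are possible by Lagrange.
The subgroups of order 6 are: {e, r^3, r^6, r^2s, r^5s, r^8s}; {e, r^3, r^6, s, r^3s, r^6s}; {e, r^3, r^6, rs, r^4s, r^7s}.
So G has 3 subgroups of order 6.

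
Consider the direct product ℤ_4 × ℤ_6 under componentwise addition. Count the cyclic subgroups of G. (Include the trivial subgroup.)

12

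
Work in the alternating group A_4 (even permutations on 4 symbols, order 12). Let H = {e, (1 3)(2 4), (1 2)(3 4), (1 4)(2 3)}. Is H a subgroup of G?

|H| = 4 divides |G| = 12, consistent with Lagrange.
H contains the identity, every element's inverse is in H, and H is closed under ∘: it is a subgroup.

Yes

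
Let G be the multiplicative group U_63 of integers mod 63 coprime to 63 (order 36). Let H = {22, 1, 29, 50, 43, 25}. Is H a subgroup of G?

No

25 ∈ H but its inverse 58 ∉ H, so H is not a subgroup.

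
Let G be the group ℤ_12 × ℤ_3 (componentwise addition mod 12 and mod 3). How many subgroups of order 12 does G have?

4

|G| = 36 and 12 | 36, so subgroups of order 12 are possible by Lagrange.
The subgroups of order 12 are: {(0,0), (0,1), (0,2), (3,0), (3,1), (3,2), (6,0), (6,1), (6,2), (9,0), (9,1), (9,2)}; {(0,0), (1,0), (2,0), (3,0), (4,0), (5,0), (6,0), (7,0), (8,0), (9,0), (10,0), (11,0)}; {(0,0), (1,1), (2,2), (3,0), (4,1), (5,2), (6,0), (7,1), (8,2), (9,0), (10,1), (11,2)}; {(0,0), (1,2), (2,1), (3,0), (4,2), (5,1), (6,0), (7,2), (8,1), (9,0), (10,2), (11,1)}.
So G has 4 subgroups of order 12.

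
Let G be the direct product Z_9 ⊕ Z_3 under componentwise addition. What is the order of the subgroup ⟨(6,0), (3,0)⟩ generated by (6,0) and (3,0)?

|⟨(6,0)⟩| = 3 and |⟨(3,0)⟩| = 3, so |H| is a multiple of lcm(3, 3) = 3 and divides |G| = 27.
Closing under the operation: H = {(0,0), (3,0), (6,0)}, so |H| = 3.

3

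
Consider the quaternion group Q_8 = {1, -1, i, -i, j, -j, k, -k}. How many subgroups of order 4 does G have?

|G| = 8 and 4 | 8, so subgroups of order 4 are possible by Lagrange.
The subgroups of order 4 are: {1, -1, i, -i}; {1, -1, j, -j}; {1, -1, k, -k}.
So G has 3 subgroups of order 4.

3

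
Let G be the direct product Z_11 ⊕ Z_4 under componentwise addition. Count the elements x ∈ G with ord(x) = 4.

An element (a,b) has order lcm(ord(a), ord(b)); count pairs with lcm equal to 4.
Enumerating gives 2 such elements.

2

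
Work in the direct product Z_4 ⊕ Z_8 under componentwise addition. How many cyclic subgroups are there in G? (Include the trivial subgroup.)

Group the elements of G by the cyclic subgroup they generate; each cyclic subgroup of order d accounts for φ(d) elements.
Cyclic subgroups by order — order 1: 1; order 2: 3; order 4: 6; order 8: 4.
Total: 14.

14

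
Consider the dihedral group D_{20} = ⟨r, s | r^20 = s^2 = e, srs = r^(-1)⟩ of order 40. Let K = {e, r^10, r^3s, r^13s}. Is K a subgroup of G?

|K| = 4 divides |G| = 40, consistent with Lagrange.
K contains the identity, every element's inverse is in K, and K is closed under ·: it is a subgroup.

Yes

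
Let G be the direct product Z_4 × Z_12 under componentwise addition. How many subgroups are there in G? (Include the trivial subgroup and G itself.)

30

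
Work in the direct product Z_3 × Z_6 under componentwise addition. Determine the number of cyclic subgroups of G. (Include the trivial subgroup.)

A cyclic subgroup of order d is generated by each of its φ(d) elements of order d, so the cyclic subgroups of order d number (#elements of order d)/φ(d).
Cyclic subgroups by order — order 1: 1; order 2: 1; order 3: 4; order 6: 4.
Total: 10.

10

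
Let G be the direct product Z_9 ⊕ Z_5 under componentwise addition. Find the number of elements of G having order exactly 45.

24

An element (a,b) has order lcm(ord(a), ord(b)); count pairs with lcm equal to 45.
Enumerating gives 24 such elements.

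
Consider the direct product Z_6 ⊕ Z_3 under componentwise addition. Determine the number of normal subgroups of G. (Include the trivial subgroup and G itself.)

12

G is abelian, so every subgroup is normal.
G has 12 subgroups in total, hence 12 normal subgroups.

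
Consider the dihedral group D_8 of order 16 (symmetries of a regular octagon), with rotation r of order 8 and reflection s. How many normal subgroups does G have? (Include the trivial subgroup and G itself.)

7

G has 19 subgroups. Checking conjugation-invariance by order — order 1: 1/1 normal; order 2: 1/9 normal; order 4: 1/5 normal; order 8: 3/3 normal; order 16: 1/1 normal.
Total normal subgroups: 7.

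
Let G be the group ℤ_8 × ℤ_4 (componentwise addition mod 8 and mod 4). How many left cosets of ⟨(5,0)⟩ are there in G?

4

|⟨(5,0)⟩| = 8 and |G| = 32.
By Lagrange, [G : H] = |G|/|H| = 32/8 = 4.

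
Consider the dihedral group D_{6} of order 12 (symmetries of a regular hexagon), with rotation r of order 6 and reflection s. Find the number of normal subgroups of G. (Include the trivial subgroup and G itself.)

G has 16 subgroups. Checking conjugation-invariance by order — order 1: 1/1 normal; order 2: 1/7 normal; order 3: 1/1 normal; order 4: 0/3 normal; order 6: 3/3 normal; order 12: 1/1 normal.
Total normal subgroups: 7.

7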